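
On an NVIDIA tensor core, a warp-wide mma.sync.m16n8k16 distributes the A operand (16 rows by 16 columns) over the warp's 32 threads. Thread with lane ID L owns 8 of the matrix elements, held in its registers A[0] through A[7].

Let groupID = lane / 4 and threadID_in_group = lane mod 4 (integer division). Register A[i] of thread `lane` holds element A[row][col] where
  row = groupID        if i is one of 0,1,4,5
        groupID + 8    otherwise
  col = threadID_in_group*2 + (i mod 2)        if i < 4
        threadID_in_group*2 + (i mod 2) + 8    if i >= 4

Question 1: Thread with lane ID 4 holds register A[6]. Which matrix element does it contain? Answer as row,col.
L=4⇒gr=4>>2=1, th=4&3=0
[6]⇒row 1+8=9  col 0·2+0+8=8

9,8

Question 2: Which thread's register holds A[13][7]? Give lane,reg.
23,3

r: 13->gid=5,r8=1  c: 7->c8=0,tid=3,i&1=1
L=5*4+3=23  i=0*4+1*2+1=3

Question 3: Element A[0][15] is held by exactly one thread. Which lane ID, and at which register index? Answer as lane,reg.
r=0->g=0,rb=0  c=15->cb=1,t=3,b0=1
L=0*4+3=3  i=1*4+0*2+1=5

3,5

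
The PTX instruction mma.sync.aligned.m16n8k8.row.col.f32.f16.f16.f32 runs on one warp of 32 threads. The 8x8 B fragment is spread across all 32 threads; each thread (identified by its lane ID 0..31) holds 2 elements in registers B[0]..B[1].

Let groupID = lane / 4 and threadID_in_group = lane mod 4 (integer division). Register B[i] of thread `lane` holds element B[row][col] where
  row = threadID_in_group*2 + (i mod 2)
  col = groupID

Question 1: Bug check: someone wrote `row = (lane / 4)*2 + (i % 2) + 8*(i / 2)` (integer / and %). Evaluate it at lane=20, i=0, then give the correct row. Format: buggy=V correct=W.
`(lane / 4)*2 + (i % 2) + 8*(i / 2)`[20,0]=>10
lane 20: grp=5 (20/4), tig=0 (20%4)
i=0: r=0*2+0=0, c=grp=5
row: 10 vs 0

buggy=10 correct=0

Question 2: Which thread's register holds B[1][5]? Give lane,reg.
20,1

c=5→G=5  r=1→T=0,p=1
L=5*4+0=20  i=1=1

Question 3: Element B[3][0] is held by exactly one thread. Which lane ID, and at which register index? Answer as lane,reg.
c:0=>grp=0  r:3=>tig=1,lo=1
L=0*4+1=1  i=1=1

1,1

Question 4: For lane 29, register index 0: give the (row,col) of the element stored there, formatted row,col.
2,7

lane 29->29/4=7, 29 mod 4=1
i=0  r:2·1+0->2  c:7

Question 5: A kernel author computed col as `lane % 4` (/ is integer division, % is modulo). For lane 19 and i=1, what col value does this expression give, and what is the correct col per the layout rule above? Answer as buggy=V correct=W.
buggy=3 correct=4

`lane % 4`[19,1]->3
L=19->gid=19>>2=4, tid=19&3=3
[1]->row 3·2+1=7  col gid=4
col: 3 vs 4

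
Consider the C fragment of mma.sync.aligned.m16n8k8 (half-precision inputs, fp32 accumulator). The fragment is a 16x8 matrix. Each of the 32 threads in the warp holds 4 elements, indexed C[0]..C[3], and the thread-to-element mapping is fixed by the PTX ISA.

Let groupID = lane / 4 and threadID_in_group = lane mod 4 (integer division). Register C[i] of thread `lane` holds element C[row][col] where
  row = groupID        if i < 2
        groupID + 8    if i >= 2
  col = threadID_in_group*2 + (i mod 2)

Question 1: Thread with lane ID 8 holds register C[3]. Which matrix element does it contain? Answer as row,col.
lane 8: grp=2 (8/4), tig=0 (8%4)
i=3: r=2+8=10, c=0*2+1=1

10,1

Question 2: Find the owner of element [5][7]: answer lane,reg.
23,1

r: 5->gid=5,r8=0  c: 7->tid=3,i&1=1
L=5*4+3=23  i=0*2+1=1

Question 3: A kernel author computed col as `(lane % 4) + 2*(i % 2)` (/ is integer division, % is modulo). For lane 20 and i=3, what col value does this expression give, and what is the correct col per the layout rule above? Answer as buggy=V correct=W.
buggy=2 correct=1

`(lane % 4) + 2*(i % 2)`[20,3]->2
lane 20->20/4=5, 20 mod 4=0
i=3  r:5+8->13  c:2·0+1->1
col: 2 vs 1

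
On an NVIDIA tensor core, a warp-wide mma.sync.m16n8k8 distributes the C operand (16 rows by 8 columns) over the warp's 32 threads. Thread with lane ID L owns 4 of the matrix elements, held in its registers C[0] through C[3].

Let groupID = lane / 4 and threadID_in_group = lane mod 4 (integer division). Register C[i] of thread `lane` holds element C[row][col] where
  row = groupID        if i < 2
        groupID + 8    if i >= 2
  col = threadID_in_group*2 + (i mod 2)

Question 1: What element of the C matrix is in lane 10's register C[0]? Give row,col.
10: gid=2,tid=2
[0] (2+0,2*2+0) = (2,4)

2,4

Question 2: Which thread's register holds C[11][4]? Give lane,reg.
14,2

r:11=>grp=3,rB=1  c:4=>tig=2,lo=0
L=3*4+2=14  i=1*2+0=2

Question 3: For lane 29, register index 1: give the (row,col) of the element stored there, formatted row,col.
29: G=7,T=1
[1] (7+0,1*2+1) = (7,3)

7,3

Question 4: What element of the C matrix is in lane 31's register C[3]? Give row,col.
15,7

31: g=7,t=3
[3] (7+8,3*2+1) = (15,7)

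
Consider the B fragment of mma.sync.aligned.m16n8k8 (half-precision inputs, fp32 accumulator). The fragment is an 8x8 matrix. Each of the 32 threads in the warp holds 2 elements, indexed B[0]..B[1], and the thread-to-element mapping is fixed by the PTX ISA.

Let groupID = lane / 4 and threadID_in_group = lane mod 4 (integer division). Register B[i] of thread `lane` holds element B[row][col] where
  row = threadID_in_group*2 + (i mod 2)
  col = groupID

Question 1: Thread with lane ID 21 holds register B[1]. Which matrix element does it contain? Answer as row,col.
L=21→G=21>>2=5, T=21&3=1
[1]→row 1·2+1=3  col G=5

3,5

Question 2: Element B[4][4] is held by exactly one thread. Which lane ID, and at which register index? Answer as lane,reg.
18,0

c=4→G=4  r=4→T=2,p=0
L=4*4+2=18  i=0=0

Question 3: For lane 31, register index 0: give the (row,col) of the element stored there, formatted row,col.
6,7

31: grp=7,tig=3
[0] (3*2+0,7) = (6,7)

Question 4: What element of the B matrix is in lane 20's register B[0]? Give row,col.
lane 20: g=5 (20/4), t=0 (20%4)
i=0: r=0*2+0=0, c=g=5

0,5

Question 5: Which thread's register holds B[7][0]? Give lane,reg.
c: 0->gid=0  r: 7->tid=3,i&1=1
L=0*4+3=3  i=1=1

3,1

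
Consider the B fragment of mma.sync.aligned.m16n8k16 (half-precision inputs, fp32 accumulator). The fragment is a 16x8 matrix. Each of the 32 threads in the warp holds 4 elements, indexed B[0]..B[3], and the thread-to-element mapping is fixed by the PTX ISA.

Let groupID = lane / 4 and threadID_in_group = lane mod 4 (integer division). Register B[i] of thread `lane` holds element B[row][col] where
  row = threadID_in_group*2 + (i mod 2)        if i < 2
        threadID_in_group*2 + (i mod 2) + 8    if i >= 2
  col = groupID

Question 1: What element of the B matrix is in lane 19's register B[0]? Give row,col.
6,4

lane 19→19/4=4, 19 mod 4=3
i=0  r:2·3+0+0→6  c:4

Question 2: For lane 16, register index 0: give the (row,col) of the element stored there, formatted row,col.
0,4

lane 16->16/4=4, 16 mod 4=0
i=0  r:2·0+0+0->0  c:4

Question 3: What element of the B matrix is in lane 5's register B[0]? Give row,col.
2,1

L=5->gid=5>>2=1, tid=5&3=1
[0]->row 1·2+0+0=2  col gid=1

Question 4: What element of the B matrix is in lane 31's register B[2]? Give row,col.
14,7

lane 31⇒31/4=7, 31 mod 4=3
i=2  r:2·3+0+8⇒14  c:7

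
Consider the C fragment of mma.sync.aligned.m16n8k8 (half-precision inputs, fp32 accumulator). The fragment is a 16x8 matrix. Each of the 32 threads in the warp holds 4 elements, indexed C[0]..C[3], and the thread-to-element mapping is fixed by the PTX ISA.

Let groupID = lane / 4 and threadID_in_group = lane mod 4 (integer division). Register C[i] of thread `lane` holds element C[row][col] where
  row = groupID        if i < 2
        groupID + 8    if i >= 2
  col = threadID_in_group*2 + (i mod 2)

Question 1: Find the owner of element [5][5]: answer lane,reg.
22,1

r: 5->gid=5,r8=0  c: 5->tid=2,i&1=1
L=5*4+2=22  i=0*2+1=1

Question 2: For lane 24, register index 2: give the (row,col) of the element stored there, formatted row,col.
14,0

24: gr=6,th=0
[2] (6+8,0*2+0) = (14,0)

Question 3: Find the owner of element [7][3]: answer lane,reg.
29,1

r=7→G=7,rhi=0  c=3→T=1,p=1
L=7*4+1=29  i=0*2+1=1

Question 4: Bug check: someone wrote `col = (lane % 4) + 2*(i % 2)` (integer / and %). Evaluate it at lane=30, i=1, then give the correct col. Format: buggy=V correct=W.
buggy=4 correct=5

`(lane % 4) + 2*(i % 2)`[30,1]=>4
lane 30=>30/4=7, 30 mod 4=2
i=1  r:7+0=>7  c:2·2+1=>5
col: 4 vs 5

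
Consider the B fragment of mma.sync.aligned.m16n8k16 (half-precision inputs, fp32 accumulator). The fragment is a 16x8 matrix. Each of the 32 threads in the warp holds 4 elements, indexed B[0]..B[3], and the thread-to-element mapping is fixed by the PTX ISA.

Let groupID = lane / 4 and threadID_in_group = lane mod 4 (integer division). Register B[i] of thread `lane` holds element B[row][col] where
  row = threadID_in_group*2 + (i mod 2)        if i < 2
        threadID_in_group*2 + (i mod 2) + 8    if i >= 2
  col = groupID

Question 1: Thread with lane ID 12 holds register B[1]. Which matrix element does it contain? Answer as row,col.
1,3

L=12->g=12>>2=3, t=12&3=0
[1]->row 0·2+1+0=1  col g=3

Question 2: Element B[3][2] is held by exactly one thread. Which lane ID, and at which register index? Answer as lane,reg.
c: 2->gid=2  r: 3->r8=0,tid=1,i&1=1
L=2*4+1=9  i=0*2+1=1

9,1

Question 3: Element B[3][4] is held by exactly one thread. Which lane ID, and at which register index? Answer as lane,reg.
c=4⇒gr=4  r=3⇒Rb=0,th=1,odd=1
L=4*4+1=17  i=0*2+1=1

17,1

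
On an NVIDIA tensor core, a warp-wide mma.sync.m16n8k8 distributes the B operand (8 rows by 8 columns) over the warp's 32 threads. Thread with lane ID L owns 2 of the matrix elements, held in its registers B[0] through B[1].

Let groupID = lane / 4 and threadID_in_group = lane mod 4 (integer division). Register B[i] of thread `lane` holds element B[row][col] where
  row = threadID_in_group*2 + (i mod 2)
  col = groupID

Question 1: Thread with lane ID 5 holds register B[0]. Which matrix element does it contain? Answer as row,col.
2,1

L=5->g=5>>2=1, t=5&3=1
[0]->row 1·2+0=2  col g=1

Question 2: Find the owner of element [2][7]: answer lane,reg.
29,0

c:7=>grp=7  r:2=>tig=1,lo=0
L=7*4+1=29  i=0=0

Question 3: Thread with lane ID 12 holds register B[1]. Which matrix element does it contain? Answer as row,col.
lane 12=>12/4=3, 12 mod 4=0
i=1  r:2·0+1=>1  c:3

1,3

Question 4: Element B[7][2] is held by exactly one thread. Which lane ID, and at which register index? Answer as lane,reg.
11,1

c=2⇒gr=2  r=7⇒th=3,odd=1
L=2*4+3=11  i=1=1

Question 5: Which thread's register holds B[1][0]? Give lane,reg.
0,1

c=0->g=0  r=1->t=0,b0=1
L=0*4+0=0  i=1=1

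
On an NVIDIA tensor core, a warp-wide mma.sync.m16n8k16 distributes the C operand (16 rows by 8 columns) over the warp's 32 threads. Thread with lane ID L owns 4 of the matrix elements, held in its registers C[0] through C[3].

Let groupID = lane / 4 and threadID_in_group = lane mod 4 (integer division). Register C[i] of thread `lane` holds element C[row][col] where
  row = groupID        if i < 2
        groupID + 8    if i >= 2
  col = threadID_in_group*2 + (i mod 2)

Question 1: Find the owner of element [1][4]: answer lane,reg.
r=1→G=1,rhi=0  c=4→T=2,p=0
L=1*4+2=6  i=0*2+0=0

6,0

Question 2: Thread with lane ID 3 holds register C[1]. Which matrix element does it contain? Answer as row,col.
lane 3→3/4=0, 3 mod 4=3
i=1  r:0+0→0  c:2·3+1→7

0,7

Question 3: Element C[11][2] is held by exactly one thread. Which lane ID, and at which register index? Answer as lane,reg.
13,2

r:11=>grp=3,rB=1  c:2=>tig=1,lo=0
L=3*4+1=13  i=1*2+0=2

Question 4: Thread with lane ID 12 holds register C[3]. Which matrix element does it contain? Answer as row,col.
12: g=3,t=0
[3] (3+8,0*2+1) = (11,1)

11,1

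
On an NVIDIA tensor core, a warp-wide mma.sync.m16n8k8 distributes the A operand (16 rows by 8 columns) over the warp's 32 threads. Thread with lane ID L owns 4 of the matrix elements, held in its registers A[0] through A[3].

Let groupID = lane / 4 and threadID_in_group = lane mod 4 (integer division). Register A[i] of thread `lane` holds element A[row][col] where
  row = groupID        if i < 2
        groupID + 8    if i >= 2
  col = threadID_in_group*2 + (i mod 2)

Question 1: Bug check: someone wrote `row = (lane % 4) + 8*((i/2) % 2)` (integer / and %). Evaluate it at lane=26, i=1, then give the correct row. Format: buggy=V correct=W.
buggy=2 correct=6

`(lane % 4) + 8*((i/2) % 2)`[26,1]->2
L=26->gid=26>>2=6, tid=26&3=2
[1]->row 6+0=6  col 2·2+1=5
row: 2 vs 6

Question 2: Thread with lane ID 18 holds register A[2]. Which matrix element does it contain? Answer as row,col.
12,4

18: gr=4,th=2
[2] (4+8,2*2+0) = (12,4)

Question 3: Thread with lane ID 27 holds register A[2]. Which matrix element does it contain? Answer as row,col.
14,6

27: gr=6,th=3
[2] (6+8,3*2+0) = (14,6)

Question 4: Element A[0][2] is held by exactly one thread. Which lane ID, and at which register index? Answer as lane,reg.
r:0=>grp=0,rB=0  c:2=>tig=1,lo=0
L=0*4+1=1  i=0*2+0=0

1,0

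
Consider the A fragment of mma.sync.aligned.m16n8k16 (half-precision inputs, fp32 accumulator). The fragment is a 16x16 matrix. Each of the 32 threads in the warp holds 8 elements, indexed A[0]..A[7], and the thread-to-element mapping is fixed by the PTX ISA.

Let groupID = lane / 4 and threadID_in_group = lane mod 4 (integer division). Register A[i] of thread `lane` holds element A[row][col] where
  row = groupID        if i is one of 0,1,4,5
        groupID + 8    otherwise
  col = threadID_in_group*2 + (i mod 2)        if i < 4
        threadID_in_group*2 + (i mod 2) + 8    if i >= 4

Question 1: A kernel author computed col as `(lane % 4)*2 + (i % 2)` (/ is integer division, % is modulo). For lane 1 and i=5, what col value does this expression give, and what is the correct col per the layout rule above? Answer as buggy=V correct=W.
buggy=3 correct=11

`(lane % 4)*2 + (i % 2)`[1,5]→3
lane 1→1/4=0, 1 mod 4=1
i=5  r:0+0→0  c:2·1+1+8→11
col: 3 vs 11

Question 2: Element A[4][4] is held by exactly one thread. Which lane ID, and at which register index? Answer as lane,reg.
18,0

r=4⇒gr=4,Rb=0  c=4⇒Cb=0,th=2,odd=0
L=4*4+2=18  i=0*4+0*2+0=0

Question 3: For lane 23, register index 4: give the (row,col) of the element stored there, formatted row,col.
23: g=5,t=3
[4] (5+0,3*2+0+8) = (5,14)

5,14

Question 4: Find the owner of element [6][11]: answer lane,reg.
25,5

r: 6->gid=6,r8=0  c: 11->c8=1,tid=1,i&1=1
L=6*4+1=25  i=1*4+0*2+1=5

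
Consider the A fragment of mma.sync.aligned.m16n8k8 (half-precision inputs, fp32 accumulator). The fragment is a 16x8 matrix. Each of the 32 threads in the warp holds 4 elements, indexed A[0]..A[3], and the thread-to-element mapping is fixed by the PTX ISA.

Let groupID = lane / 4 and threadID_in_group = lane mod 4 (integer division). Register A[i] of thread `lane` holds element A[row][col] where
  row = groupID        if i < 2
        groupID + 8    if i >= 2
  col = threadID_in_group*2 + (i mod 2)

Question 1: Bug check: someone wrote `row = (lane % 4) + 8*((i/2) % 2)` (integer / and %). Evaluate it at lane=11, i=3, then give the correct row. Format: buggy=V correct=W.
buggy=11 correct=10

`(lane % 4) + 8*((i/2) % 2)`[11,3]⇒11
lane 11: gr=2 (11/4), th=3 (11%4)
i=3: r=2+8=10, c=3*2+1=7
row: 11 vs 10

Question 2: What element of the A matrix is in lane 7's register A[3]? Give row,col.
7: grp=1,tig=3
[3] (1+8,3*2+1) = (9,7)

9,7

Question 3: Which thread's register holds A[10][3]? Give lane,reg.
r: 10->gid=2,r8=1  c: 3->tid=1,i&1=1
L=2*4+1=9  i=1*2+1=3

9,3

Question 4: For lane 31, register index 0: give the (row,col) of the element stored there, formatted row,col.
lane 31→31/4=7, 31 mod 4=3
i=0  r:7+0→7  c:2·3+0→6

7,6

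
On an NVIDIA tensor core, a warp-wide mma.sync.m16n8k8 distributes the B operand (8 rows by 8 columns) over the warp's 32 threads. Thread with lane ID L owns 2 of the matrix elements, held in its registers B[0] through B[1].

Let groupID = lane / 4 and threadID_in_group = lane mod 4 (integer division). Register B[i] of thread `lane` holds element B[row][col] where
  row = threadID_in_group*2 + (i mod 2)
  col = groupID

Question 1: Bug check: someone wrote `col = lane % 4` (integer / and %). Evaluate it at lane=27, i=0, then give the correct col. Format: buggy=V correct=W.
`lane % 4`[27,0]⇒3
lane 27: gr=6 (27/4), th=3 (27%4)
i=0: r=3*2+0=6, c=gr=6
col: 3 vs 6

buggy=3 correct=6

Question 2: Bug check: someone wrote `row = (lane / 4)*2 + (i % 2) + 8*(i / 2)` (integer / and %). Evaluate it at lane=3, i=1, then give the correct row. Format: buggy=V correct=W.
buggy=1 correct=7

`(lane / 4)*2 + (i % 2) + 8*(i / 2)`[3,1]=>1
lane 3=>3/4=0, 3 mod 4=3
i=1  r:2·3+1=>7  c:0
row: 1 vs 7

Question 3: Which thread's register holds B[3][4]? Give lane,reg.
c:4=>grp=4  r:3=>tig=1,lo=1
L=4*4+1=17  i=1=1

17,1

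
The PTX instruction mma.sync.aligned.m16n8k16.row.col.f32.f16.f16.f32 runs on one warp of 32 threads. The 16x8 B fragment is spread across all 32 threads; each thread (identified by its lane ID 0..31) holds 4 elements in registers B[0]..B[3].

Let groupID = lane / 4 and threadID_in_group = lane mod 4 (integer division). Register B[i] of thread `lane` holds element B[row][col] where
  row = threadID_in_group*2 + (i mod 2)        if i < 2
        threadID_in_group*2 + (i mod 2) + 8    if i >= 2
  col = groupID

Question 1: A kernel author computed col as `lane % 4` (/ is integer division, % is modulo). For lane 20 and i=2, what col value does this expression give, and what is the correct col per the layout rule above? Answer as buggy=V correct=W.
`lane % 4`[20,2]=>0
L=20=>grp=20>>2=5, tig=20&3=0
[2]=>row 0·2+0+8=8  col grp=5
col: 0 vs 5

buggy=0 correct=5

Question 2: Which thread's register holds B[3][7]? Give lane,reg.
c: 7->gid=7  r: 3->r8=0,tid=1,i&1=1
L=7*4+1=29  i=0*2+1=1

29,1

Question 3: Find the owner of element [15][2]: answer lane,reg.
c=2->g=2  r=15->rb=1,t=3,b0=1
L=2*4+3=11  i=1*2+1=3

11,3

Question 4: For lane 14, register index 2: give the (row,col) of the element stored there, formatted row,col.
L=14->g=14>>2=3, t=14&3=2
[2]->row 2·2+0+8=12  col g=3

12,3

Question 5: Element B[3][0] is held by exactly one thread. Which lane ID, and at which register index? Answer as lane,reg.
1,1

c:0=>grp=0  r:3=>rB=0,tig=1,lo=1
L=0*4+1=1  i=0*2+1=1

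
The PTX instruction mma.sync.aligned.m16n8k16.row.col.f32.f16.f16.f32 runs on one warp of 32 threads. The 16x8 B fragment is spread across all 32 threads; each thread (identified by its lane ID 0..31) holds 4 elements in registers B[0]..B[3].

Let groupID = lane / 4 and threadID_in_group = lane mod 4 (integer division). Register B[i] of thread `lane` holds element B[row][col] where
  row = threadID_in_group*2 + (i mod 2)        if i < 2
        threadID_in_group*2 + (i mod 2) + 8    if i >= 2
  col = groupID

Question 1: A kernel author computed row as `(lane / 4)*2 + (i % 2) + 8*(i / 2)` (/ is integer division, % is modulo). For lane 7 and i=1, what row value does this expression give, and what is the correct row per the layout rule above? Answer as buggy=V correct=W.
`(lane / 4)*2 + (i % 2) + 8*(i / 2)`[7,1]=>3
L=7=>grp=7>>2=1, tig=7&3=3
[1]=>row 3·2+1+0=7  col grp=1
row: 3 vs 7

buggy=3 correct=7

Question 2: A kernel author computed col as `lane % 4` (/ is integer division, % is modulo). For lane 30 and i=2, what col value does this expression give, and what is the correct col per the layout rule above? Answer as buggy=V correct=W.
`lane % 4`[30,2]->2
lane 30->30/4=7, 30 mod 4=2
i=2  r:2·2+0+8->12  c:7
col: 2 vs 7

buggy=2 correct=7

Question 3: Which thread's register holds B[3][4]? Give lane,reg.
c:4=>grp=4  r:3=>rB=0,tig=1,lo=1
L=4*4+1=17  i=0*2+1=1

17,1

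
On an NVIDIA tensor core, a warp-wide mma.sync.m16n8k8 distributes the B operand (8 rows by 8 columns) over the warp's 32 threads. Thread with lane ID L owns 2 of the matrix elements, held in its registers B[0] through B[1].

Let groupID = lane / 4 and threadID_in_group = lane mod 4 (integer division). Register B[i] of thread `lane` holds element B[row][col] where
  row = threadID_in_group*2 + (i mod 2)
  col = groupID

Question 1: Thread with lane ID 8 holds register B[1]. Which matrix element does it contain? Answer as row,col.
1,2

L=8->g=8>>2=2, t=8&3=0
[1]->row 0·2+1=1  col g=2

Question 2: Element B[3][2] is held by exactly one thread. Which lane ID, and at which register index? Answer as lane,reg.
9,1

c=2->g=2  r=3->t=1,b0=1
L=2*4+1=9  i=1=1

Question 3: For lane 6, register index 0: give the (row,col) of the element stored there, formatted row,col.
4,1

lane 6: gid=1 (6/4), tid=2 (6%4)
i=0: r=2*2+0=4, c=gid=1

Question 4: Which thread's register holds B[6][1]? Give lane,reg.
c: 1->gid=1  r: 6->tid=3,i&1=0
L=1*4+3=7  i=0=0

7,0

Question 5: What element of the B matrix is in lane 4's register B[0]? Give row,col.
lane 4: g=1 (4/4), t=0 (4%4)
i=0: r=0*2+0=0, c=g=1

0,1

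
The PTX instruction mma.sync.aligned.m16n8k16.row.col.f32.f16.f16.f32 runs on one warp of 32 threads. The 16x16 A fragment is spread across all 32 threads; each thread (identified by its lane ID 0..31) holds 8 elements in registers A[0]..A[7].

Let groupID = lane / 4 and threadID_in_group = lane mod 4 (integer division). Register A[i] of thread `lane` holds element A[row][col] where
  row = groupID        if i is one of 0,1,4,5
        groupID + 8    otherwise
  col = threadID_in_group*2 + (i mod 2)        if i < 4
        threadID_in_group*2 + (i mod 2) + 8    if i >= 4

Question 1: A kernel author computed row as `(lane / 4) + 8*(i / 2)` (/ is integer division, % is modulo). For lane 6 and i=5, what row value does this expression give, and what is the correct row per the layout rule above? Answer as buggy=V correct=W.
`(lane / 4) + 8*(i / 2)`[6,5]⇒17
lane 6⇒6/4=1, 6 mod 4=2
i=5  r:1+0⇒1  c:2·2+1+8⇒13
row: 17 vs 1

buggy=17 correct=1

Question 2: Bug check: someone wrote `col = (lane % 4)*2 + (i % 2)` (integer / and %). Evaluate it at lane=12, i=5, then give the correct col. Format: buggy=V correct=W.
`(lane % 4)*2 + (i % 2)`[12,5]->1
lane 12: gid=3 (12/4), tid=0 (12%4)
i=5: r=3+0=3, c=0*2+1+8=9
col: 1 vs 9

buggy=1 correct=9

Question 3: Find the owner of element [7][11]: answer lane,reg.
29,5

r=7→G=7,rhi=0  c=11→chi=1,T=1,p=1
L=7*4+1=29  i=1*4+0*2+1=5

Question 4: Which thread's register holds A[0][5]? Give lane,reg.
r:0=>grp=0,rB=0  c:5=>cB=0,tig=2,lo=1
L=0*4+2=2  i=0*4+0*2+1=1

2,1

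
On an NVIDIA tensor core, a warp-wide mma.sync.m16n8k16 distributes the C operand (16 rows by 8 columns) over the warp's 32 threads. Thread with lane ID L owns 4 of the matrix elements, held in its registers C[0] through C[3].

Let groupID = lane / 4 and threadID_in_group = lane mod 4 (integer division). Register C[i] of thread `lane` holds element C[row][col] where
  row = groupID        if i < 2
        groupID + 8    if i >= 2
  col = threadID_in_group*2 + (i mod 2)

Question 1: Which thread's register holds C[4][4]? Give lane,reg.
18,0

r=4→G=4,rhi=0  c=4→T=2,p=0
L=4*4+2=18  i=0*2+0=0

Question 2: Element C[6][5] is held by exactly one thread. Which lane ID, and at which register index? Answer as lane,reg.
26,1

r=6⇒gr=6,Rb=0  c=5⇒th=2,odd=1
L=6*4+2=26  i=0*2+1=1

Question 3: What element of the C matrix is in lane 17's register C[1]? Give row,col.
lane 17=>17/4=4, 17 mod 4=1
i=1  r:4+0=>4  c:2·1+1=>3

4,3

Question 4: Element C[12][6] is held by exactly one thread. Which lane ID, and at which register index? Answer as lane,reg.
19,2

r=12->g=4,rb=1  c=6->t=3,b0=0
L=4*4+3=19  i=1*2+0=2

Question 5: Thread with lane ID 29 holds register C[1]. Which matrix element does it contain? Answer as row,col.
7,3

L=29->gid=29>>2=7, tid=29&3=1
[1]->row 7+0=7  col 1·2+1=3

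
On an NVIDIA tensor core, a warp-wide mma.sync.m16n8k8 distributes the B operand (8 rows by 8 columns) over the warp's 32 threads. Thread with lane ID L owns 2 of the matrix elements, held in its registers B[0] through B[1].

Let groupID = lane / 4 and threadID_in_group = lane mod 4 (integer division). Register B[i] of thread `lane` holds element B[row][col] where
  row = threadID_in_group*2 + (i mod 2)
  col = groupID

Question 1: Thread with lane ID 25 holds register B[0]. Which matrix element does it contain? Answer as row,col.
2,6

lane 25→25/4=6, 25 mod 4=1
i=0  r:2·1+0→2  c:6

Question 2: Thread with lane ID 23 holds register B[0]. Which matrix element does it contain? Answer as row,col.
lane 23: grp=5 (23/4), tig=3 (23%4)
i=0: r=3*2+0=6, c=grp=5

6,5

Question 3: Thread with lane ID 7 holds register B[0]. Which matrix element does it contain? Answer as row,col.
6,1

lane 7->7/4=1, 7 mod 4=3
i=0  r:2·3+0->6  c:1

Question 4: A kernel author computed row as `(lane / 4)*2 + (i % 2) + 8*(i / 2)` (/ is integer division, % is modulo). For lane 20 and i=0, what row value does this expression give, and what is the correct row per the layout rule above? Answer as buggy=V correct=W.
`(lane / 4)*2 + (i % 2) + 8*(i / 2)`[20,0]=>10
lane 20: grp=5 (20/4), tig=0 (20%4)
i=0: r=0*2+0=0, c=grp=5
row: 10 vs 0

buggy=10 correct=0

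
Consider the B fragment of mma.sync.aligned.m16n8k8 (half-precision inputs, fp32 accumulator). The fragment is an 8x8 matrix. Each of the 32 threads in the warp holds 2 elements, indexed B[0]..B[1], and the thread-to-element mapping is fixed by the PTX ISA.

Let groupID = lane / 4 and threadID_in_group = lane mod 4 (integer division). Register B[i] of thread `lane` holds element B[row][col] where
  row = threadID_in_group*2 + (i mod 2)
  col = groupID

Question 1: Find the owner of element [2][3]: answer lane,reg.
c:3=>grp=3  r:2=>tig=1,lo=0
L=3*4+1=13  i=0=0

13,0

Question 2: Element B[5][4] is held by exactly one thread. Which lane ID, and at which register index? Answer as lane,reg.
18,1

c=4->g=4  r=5->t=2,b0=1
L=4*4+2=18  i=1=1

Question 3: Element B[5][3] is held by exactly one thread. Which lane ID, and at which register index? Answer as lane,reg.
14,1

c=3->g=3  r=5->t=2,b0=1
L=3*4+2=14  i=1=1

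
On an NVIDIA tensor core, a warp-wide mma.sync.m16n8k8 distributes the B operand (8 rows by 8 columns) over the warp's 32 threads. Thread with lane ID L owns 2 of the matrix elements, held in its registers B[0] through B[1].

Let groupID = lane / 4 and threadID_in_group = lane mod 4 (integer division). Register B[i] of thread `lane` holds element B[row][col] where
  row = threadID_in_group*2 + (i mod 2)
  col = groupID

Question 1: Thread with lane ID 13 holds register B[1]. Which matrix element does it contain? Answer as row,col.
13: gid=3,tid=1
[1] (1*2+1,3) = (3,3)

3,3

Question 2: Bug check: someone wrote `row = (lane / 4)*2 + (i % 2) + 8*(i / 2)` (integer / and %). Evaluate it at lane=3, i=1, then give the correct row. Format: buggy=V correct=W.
`(lane / 4)*2 + (i % 2) + 8*(i / 2)`[3,1]->1
L=3->g=3>>2=0, t=3&3=3
[1]->row 3·2+1=7  col g=0
row: 1 vs 7

buggy=1 correct=7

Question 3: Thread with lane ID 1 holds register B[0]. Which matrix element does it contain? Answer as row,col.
2,0

lane 1: grp=0 (1/4), tig=1 (1%4)
i=0: r=1*2+0=2, c=grp=0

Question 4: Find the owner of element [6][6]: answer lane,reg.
c: 6->gid=6  r: 6->tid=3,i&1=0
L=6*4+3=27  i=0=0

27,0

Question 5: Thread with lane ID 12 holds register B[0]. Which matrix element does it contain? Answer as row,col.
lane 12→12/4=3, 12 mod 4=0
i=0  r:2·0+0→0  c:3

0,3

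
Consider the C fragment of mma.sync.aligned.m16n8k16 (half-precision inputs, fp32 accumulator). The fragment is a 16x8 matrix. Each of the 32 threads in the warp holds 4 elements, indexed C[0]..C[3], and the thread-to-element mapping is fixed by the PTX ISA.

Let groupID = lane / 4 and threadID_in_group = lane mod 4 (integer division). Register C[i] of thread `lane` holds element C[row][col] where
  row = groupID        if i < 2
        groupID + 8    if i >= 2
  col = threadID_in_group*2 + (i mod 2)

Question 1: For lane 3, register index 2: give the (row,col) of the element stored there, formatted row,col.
3: grp=0,tig=3
[2] (0+8,3*2+0) = (8,6)

8,6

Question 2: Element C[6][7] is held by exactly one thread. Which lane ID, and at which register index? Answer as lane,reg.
27,1

r=6→G=6,rhi=0  c=7→T=3,p=1
L=6*4+3=27  i=0*2+1=1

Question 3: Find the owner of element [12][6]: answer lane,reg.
r:12=>grp=4,rB=1  c:6=>tig=3,lo=0
L=4*4+3=19  i=1*2+0=2

19,2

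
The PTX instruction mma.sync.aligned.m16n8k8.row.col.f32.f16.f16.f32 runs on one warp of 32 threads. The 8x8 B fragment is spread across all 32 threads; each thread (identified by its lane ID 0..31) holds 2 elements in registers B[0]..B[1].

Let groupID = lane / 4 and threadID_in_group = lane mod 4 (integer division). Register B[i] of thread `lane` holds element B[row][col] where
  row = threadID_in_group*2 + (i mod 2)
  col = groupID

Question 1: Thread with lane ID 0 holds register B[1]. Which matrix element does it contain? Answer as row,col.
lane 0=>0/4=0, 0 mod 4=0
i=1  r:2·0+1=>1  c:0

1,0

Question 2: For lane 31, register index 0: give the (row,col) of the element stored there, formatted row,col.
6,7

31: grp=7,tig=3
[0] (3*2+0,7) = (6,7)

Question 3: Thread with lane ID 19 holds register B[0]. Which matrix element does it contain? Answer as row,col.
6,4

19: gid=4,tid=3
[0] (3*2+0,4) = (6,4)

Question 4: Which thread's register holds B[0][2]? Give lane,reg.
c=2→G=2  r=0→T=0,p=0
L=2*4+0=8  i=0=0

8,0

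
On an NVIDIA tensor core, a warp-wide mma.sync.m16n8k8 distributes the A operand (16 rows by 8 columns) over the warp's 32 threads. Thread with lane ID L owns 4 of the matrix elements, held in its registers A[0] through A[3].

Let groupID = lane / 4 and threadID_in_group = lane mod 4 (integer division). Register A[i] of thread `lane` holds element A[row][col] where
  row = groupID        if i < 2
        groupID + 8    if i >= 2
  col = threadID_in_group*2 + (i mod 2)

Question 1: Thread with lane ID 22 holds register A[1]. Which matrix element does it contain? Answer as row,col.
L=22->g=22>>2=5, t=22&3=2
[1]->row 5+0=5  col 2·2+1=5

5,5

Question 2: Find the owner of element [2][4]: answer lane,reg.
r:2=>grp=2,rB=0  c:4=>tig=2,lo=0
L=2*4+2=10  i=0*2+0=0

10,0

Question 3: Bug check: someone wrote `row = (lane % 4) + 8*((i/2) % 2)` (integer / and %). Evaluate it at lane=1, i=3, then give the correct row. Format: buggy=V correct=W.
buggy=9 correct=8

`(lane % 4) + 8*((i/2) % 2)`[1,3]=>9
lane 1: grp=0 (1/4), tig=1 (1%4)
i=3: r=0+8=8, c=1*2+1=3
row: 9 vs 8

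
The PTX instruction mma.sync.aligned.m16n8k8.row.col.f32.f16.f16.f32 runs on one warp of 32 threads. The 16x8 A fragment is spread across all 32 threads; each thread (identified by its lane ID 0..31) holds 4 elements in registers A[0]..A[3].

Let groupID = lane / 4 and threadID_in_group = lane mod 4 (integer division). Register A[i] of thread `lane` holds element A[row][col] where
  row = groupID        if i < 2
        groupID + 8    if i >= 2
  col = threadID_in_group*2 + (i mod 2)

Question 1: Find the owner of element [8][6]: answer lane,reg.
3,2

r: 8->gid=0,r8=1  c: 6->tid=3,i&1=0
L=0*4+3=3  i=1*2+0=2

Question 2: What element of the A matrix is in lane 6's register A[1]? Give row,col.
1,5

lane 6: grp=1 (6/4), tig=2 (6%4)
i=1: r=1+0=1, c=2*2+1=5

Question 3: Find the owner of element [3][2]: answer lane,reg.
13,0

r:3=>grp=3,rB=0  c:2=>tig=1,lo=0
L=3*4+1=13  i=0*2+0=0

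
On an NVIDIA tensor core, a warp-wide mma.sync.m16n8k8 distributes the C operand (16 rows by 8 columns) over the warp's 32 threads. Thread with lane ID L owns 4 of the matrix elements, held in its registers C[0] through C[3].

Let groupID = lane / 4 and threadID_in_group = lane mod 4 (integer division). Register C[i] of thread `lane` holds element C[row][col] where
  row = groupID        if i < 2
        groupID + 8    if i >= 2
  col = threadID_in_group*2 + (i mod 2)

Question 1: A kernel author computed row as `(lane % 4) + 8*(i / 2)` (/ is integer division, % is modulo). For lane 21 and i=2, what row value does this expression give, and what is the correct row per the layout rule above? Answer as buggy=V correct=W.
buggy=9 correct=13

`(lane % 4) + 8*(i / 2)`[21,2]→9
21: G=5,T=1
[2] (5+8,1*2+0) = (13,2)
row: 9 vs 13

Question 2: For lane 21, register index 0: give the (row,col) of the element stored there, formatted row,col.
5,2

L=21⇒gr=21>>2=5, th=21&3=1
[0]⇒row 5+0=5  col 1·2+0=2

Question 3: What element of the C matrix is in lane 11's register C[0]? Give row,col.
lane 11->11/4=2, 11 mod 4=3
i=0  r:2+0->2  c:2·3+0->6

2,6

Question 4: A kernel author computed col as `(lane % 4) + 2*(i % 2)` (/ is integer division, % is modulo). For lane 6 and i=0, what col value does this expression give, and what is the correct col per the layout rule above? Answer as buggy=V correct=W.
buggy=2 correct=4

`(lane % 4) + 2*(i % 2)`[6,0]⇒2
lane 6⇒6/4=1, 6 mod 4=2
i=0  r:1+0⇒1  c:2·2+0⇒4
col: 2 vs 4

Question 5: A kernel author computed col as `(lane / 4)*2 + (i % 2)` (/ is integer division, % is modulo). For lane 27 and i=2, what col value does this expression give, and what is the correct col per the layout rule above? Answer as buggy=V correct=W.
buggy=12 correct=6

`(lane / 4)*2 + (i % 2)`[27,2]->12
27: gid=6,tid=3
[2] (6+8,3*2+0) = (14,6)
col: 12 vs 6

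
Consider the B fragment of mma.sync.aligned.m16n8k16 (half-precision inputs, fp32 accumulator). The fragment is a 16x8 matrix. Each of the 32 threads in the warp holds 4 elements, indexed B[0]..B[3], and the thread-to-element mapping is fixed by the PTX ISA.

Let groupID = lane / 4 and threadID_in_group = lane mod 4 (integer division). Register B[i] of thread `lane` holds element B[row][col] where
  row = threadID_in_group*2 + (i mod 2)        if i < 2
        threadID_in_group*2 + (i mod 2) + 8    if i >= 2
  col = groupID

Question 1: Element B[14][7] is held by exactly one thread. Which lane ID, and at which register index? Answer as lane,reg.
c=7⇒gr=7  r=14⇒Rb=1,th=3,odd=0
L=7*4+3=31  i=1*2+0=2

31,2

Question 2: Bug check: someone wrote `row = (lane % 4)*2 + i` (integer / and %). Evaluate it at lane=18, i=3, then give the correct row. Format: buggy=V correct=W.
`(lane % 4)*2 + i`[18,3]->7
lane 18: gid=4 (18/4), tid=2 (18%4)
i=3: r=2*2+1+8=13, c=gid=4
row: 7 vs 13

buggy=7 correct=13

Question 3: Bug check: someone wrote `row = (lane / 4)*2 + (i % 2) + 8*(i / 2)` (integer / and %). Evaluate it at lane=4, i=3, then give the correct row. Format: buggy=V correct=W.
buggy=11 correct=9

`(lane / 4)*2 + (i % 2) + 8*(i / 2)`[4,3]=>11
L=4=>grp=4>>2=1, tig=4&3=0
[3]=>row 0·2+1+8=9  col grp=1
row: 11 vs 9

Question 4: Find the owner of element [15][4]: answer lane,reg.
c: 4->gid=4  r: 15->r8=1,tid=3,i&1=1
L=4*4+3=19  i=1*2+1=3

19,3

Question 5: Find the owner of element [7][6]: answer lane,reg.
c=6⇒gr=6  r=7⇒Rb=0,th=3,odd=1
L=6*4+3=27  i=0*2+1=1

27,1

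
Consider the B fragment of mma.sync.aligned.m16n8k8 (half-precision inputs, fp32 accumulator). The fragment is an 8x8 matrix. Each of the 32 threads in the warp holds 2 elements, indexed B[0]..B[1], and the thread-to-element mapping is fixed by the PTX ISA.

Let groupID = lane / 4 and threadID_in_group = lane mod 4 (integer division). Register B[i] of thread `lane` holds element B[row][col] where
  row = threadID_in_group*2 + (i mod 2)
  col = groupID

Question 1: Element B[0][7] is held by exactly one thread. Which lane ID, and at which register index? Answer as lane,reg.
c=7->g=7  r=0->t=0,b0=0
L=7*4+0=28  i=0=0

28,0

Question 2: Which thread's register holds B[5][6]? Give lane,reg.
c:6=>grp=6  r:5=>tig=2,lo=1
L=6*4+2=26  i=1=1

26,1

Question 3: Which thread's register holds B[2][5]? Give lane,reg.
21,0

c:5=>grp=5  r:2=>tig=1,lo=0
L=5*4+1=21  i=0=0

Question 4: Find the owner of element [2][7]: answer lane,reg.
29,0

c=7⇒gr=7  r=2⇒th=1,odd=0
L=7*4+1=29  i=0=0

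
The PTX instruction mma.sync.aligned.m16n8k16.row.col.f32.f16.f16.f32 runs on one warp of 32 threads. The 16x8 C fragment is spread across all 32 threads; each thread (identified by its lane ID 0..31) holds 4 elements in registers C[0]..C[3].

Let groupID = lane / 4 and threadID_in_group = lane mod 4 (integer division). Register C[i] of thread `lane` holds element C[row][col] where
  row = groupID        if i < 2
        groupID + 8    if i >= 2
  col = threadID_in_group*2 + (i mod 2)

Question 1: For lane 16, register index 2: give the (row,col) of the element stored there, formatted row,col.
12,0

lane 16: gr=4 (16/4), th=0 (16%4)
i=2: r=4+8=12, c=0*2+0=0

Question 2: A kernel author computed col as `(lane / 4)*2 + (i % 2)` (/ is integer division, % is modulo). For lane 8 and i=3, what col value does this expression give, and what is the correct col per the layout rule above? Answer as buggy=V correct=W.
buggy=5 correct=1

`(lane / 4)*2 + (i % 2)`[8,3]→5
lane 8: G=2 (8/4), T=0 (8%4)
i=3: r=2+8=10, c=0*2+1=1
col: 5 vs 1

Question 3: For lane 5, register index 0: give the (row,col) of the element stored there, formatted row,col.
5: g=1,t=1
[0] (1+0,1*2+0) = (1,2)

1,2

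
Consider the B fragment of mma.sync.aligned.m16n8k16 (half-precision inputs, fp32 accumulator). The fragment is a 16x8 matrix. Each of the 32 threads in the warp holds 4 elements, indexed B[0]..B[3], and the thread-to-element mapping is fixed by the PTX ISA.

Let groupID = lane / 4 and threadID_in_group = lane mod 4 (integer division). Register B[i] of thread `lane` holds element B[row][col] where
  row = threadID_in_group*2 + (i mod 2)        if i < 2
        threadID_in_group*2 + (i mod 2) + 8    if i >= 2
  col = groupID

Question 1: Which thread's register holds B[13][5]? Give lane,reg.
c: 5->gid=5  r: 13->r8=1,tid=2,i&1=1
L=5*4+2=22  i=1*2+1=3

22,3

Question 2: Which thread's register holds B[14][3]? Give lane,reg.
15,2

c=3->g=3  r=14->rb=1,t=3,b0=0
L=3*4+3=15  i=1*2+0=2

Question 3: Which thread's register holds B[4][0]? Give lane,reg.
c=0->g=0  r=4->rb=0,t=2,b0=0
L=0*4+2=2  i=0*2+0=0

2,0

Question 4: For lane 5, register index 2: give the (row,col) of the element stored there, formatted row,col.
10,1

lane 5: gr=1 (5/4), th=1 (5%4)
i=2: r=1*2+0+8=10, c=gr=1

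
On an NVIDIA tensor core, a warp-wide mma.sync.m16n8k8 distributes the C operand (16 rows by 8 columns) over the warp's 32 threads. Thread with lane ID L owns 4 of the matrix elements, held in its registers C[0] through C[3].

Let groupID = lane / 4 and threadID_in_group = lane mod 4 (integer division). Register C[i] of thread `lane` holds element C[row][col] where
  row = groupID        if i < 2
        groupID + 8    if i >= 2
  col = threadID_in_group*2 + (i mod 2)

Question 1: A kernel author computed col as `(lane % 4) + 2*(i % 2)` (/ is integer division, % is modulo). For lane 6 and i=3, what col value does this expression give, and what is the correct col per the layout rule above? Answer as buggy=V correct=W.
`(lane % 4) + 2*(i % 2)`[6,3]=>4
lane 6: grp=1 (6/4), tig=2 (6%4)
i=3: r=1+8=9, c=2*2+1=5
col: 4 vs 5

buggy=4 correct=5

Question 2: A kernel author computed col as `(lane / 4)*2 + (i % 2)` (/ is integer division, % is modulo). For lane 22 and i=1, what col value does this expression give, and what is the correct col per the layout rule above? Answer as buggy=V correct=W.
buggy=11 correct=5

`(lane / 4)*2 + (i % 2)`[22,1]->11
22: g=5,t=2
[1] (5+0,2*2+1) = (5,5)
col: 11 vs 5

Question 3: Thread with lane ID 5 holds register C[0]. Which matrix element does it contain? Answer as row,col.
1,2

lane 5→5/4=1, 5 mod 4=1
i=0  r:1+0→1  c:2·1+0→2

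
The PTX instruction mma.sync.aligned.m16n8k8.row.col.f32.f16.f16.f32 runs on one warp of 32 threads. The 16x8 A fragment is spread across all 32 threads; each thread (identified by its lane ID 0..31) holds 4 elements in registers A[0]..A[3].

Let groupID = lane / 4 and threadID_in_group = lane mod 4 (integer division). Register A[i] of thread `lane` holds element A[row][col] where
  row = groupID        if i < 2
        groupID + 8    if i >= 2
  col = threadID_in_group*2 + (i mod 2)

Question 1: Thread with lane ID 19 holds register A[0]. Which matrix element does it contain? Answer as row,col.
4,6

lane 19: gr=4 (19/4), th=3 (19%4)
i=0: r=4+0=4, c=3*2+0=6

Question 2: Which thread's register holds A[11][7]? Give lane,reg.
r=11⇒gr=3,Rb=1  c=7⇒th=3,odd=1
L=3*4+3=15  i=1*2+1=3

15,3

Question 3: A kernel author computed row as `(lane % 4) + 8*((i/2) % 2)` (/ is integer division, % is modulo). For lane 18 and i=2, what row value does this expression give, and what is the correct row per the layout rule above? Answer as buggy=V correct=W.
`(lane % 4) + 8*((i/2) % 2)`[18,2]->10
lane 18->18/4=4, 18 mod 4=2
i=2  r:4+8->12  c:2·2+0->4
row: 10 vs 12

buggy=10 correct=12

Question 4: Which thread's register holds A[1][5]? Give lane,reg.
r=1→G=1,rhi=0  c=5→T=2,p=1
L=1*4+2=6  i=0*2+1=1

6,1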